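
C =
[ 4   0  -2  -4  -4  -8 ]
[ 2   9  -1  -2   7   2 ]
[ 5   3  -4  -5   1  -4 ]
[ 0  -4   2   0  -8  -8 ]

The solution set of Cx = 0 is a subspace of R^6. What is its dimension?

Row reduce to echelon form.
R2 ← R2 − (1/2)·R1: [0, 9, 0, 0, 9, 6]
R3 ← R3 − (5/4)·R1: [0, 3, -3/2, 0, 6, 6]
R3 ← R3 − (1/3)·R2: [0, 0, -3/2, 0, 3, 4]
R4 ← R4 + (4/9)·R2: [0, 0, 2, 0, -4, -16/3]
R4 ← R4 + (4/3)·R3: [0, 0, 0, 0, 0, 0]
3 nonzero rows, so rank(C) = 3.
C has 6 columns; by rank–nullity, nullity = 6 − 3 = 3.

3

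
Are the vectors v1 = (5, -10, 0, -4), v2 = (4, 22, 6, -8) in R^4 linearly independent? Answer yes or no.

yes

Form the matrix with these vectors as rows and row reduce.
R2 ← R2 − (4/5)·R1: [0, 30, 6, -24/5]
2 nonzero rows, so the 2 vectors span a space of dimension 2.
Since 2 = 2, the vectors are linearly independent.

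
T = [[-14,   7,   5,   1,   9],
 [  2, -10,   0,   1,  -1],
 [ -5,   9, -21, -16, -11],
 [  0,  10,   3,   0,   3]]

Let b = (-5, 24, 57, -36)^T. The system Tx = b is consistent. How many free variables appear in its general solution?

1

Row reduce the augmented matrix [T | b].
R2 ← R2 + (1/7)·R1: [0, -9, 5/7, 8/7, 2/7, 163/7]
R3 ← R3 − (5/14)·R1: [0, 13/2, -319/14, -229/14, -199/14, 823/14]
R3 ← R3 + (13/18)·R2: [0, 0, -1403/63, -1957/126, -1765/126, 4763/63]
R4 ← R4 + (10/9)·R2: [0, 0, 239/63, 80/63, 209/63, -638/63]
R4 ← R4 + (239/1403)·R3: [0, 0, 0, -3861/2806, 2613/2806, 3861/1403]
The echelon form has 4 nonzero rows, and every pivot lies in the first 5 columns, so rank(T) = rank([T|b]) = 4.
The system is consistent.
Free variables = (unknowns) − (rank) = 5 − 4 = 1.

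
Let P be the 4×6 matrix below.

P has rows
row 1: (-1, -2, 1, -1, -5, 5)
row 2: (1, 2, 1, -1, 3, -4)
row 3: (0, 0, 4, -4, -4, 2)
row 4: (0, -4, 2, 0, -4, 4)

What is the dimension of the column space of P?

3

Row reduce to echelon form.
R2 ← R2 + R1: [0, 0, 2, -2, -2, 1]
Swap R2 ↔ R4
R4 ← R4 − (1/2)·R3: [0, 0, 0, 0, 0, 0]
Echelon form has 3 nonzero rows, so rank(P) = 3.
The column space has dimension equal to the rank: 3.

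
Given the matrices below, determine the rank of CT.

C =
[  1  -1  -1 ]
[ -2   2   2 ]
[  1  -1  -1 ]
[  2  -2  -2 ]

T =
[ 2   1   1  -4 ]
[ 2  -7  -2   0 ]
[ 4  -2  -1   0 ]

1

First compute CT:
[[ -4,  10,   4,  -4],
 [  8, -20,  -8,   8],
 [ -4,  10,   4,  -4],
 [ -8,  20,   8,  -8]]
Now row reduce the product.
R2 ← R2 + (2)·R1: [0, 0, 0, 0]
R3 ← R3 − R1: [0, 0, 0, 0]
R4 ← R4 − (2)·R1: [0, 0, 0, 0]
1 nonzero row, so rank(CT) = 1.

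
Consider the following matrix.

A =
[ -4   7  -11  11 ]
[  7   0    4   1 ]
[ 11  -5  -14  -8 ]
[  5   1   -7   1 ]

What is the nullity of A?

0

Row reduce to echelon form.
R2 ← R2 + (7/4)·R1: [0, 49/4, -61/4, 81/4]
R3 ← R3 + (11/4)·R1: [0, 57/4, -177/4, 89/4]
R4 ← R4 + (5/4)·R1: [0, 39/4, -83/4, 59/4]
R3 ← R3 − (57/49)·R2: [0, 0, -1299/49, -64/49]
R4 ← R4 − (39/49)·R2: [0, 0, -422/49, -67/49]
R4 ← R4 − (422/1299)·R3: [0, 0, 0, -1225/1299]
4 nonzero rows, so rank(A) = 4.
A has 4 columns; by rank–nullity, nullity = 4 − 4 = 0.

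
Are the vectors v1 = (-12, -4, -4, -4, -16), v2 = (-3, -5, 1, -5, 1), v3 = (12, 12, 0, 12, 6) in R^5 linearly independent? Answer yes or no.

Form the matrix with these vectors as rows and row reduce.
R2 ← R2 − (1/4)·R1: [0, -4, 2, -4, 5]
R3 ← R3 + R1: [0, 8, -4, 8, -10]
R3 ← R3 + (2)·R2: [0, 0, 0, 0, 0]
2 nonzero rows, so the 3 vectors span a space of dimension 2.
Since 2 < 3, the vectors are linearly dependent.

no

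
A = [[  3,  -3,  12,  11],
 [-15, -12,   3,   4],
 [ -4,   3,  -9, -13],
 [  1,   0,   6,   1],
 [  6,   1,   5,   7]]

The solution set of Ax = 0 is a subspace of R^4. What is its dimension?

Row reduce to echelon form.
R2 ← R2 + (5)·R1: [0, -27, 63, 59]
R3 ← R3 + (4/3)·R1: [0, -1, 7, 5/3]
R4 ← R4 − (1/3)·R1: [0, 1, 2, -8/3]
R5 ← R5 − (2)·R1: [0, 7, -19, -15]
R3 ← R3 − (1/27)·R2: [0, 0, 14/3, -14/27]
R4 ← R4 + (1/27)·R2: [0, 0, 13/3, -13/27]
R5 ← R5 + (7/27)·R2: [0, 0, -8/3, 8/27]
R4 ← R4 − (13/14)·R3: [0, 0, 0, 0]
R5 ← R5 + (4/7)·R3: [0, 0, 0, 0]
3 nonzero rows, so rank(A) = 3.
A has 4 columns; by rank–nullity, nullity = 4 − 3 = 1.

1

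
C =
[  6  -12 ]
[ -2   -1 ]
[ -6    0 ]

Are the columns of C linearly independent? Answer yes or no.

yes

Row reduce C to echelon form.
R2 ← R2 + (1/3)·R1: [0, -5]
R3 ← R3 + R1: [0, -12]
R3 ← R3 − (12/5)·R2: [0, 0]
2 pivots among 2 columns.
Every column is a pivot column, so the columns are linearly independent.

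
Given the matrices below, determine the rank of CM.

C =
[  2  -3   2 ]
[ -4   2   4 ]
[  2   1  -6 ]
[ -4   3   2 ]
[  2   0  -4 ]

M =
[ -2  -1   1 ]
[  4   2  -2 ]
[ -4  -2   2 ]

First compute CM:
[[-24, -12,  12],
 [  0,   0,   0],
 [ 24,  12, -12],
 [ 12,   6,  -6],
 [ 12,   6,  -6]]
Now row reduce the product.
R3 ← R3 + R1: [0, 0, 0]
R4 ← R4 + (1/2)·R1: [0, 0, 0]
R5 ← R5 + (1/2)·R1: [0, 0, 0]
1 nonzero row, so rank(CM) = 1.

1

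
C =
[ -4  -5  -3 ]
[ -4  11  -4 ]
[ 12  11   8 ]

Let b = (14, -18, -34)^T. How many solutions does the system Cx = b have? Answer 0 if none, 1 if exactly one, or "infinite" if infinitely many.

Row reduce the augmented matrix [C | b].
R2 ← R2 − R1: [0, 16, -1, -32]
R3 ← R3 + (3)·R1: [0, -4, -1, 8]
R3 ← R3 + (1/4)·R2: [0, 0, -5/4, 0]
The echelon form has 3 nonzero rows, and every pivot lies in the first 3 columns, so rank(C) = rank([C|b]) = 3.
The system is consistent.
rank = 3 = number of unknowns, so the solution is unique.

1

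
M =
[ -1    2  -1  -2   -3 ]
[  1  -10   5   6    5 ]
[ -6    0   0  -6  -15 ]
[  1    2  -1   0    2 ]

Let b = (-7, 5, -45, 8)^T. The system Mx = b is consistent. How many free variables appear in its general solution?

3

Row reduce the augmented matrix [M | b].
R2 ← R2 + R1: [0, -8, 4, 4, 2, -2]
R3 ← R3 − (6)·R1: [0, -12, 6, 6, 3, -3]
R4 ← R4 + R1: [0, 4, -2, -2, -1, 1]
R3 ← R3 − (3/2)·R2: [0, 0, 0, 0, 0, 0]
R4 ← R4 + (1/2)·R2: [0, 0, 0, 0, 0, 0]
The echelon form has 2 nonzero rows, and every pivot lies in the first 5 columns, so rank(M) = rank([M|b]) = 2.
The system is consistent.
Free variables = (unknowns) − (rank) = 5 − 2 = 3.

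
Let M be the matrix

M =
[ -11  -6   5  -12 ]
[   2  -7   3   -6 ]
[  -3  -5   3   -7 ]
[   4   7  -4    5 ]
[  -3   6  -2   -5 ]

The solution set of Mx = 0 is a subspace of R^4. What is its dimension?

Row reduce to echelon form.
R2 ← R2 + (2/11)·R1: [0, -89/11, 43/11, -90/11]
R3 ← R3 − (3/11)·R1: [0, -37/11, 18/11, -41/11]
R4 ← R4 + (4/11)·R1: [0, 53/11, -24/11, 7/11]
R5 ← R5 − (3/11)·R1: [0, 84/11, -37/11, -19/11]
R3 ← R3 − (37/89)·R2: [0, 0, 1/89, -29/89]
R4 ← R4 + (53/89)·R2: [0, 0, 13/89, -377/89]
R5 ← R5 + (84/89)·R2: [0, 0, 29/89, -841/89]
R4 ← R4 − (13)·R3: [0, 0, 0, 0]
R5 ← R5 − (29)·R3: [0, 0, 0, 0]
3 nonzero rows, so rank(M) = 3.
M has 4 columns; by rank–nullity, nullity = 4 − 3 = 1.

1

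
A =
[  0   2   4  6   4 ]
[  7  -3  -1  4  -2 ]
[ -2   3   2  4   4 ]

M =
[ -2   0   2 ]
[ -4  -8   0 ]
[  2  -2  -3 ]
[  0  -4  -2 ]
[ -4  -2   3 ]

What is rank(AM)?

2

First compute AM:
[[-16, -56, -12],
 [  4,  14,   3],
 [-20, -52,  -6]]
Now row reduce the product.
R2 ← R2 + (1/4)·R1: [0, 0, 0]
R3 ← R3 − (5/4)·R1: [0, 18, 9]
Swap R2 ↔ R3
2 nonzero rows, so rank(AM) = 2.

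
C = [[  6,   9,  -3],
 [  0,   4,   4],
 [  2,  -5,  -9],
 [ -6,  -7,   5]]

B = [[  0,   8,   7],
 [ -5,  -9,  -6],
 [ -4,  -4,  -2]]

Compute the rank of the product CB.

2

First compute CB:
[[-33, -21,  -6],
 [-36, -52, -32],
 [ 61,  97,  62],
 [ 15,  -5, -10]]
Now row reduce the product.
R2 ← R2 − (12/11)·R1: [0, -320/11, -280/11]
R3 ← R3 + (61/33)·R1: [0, 640/11, 560/11]
R4 ← R4 + (5/11)·R1: [0, -160/11, -140/11]
R3 ← R3 + (2)·R2: [0, 0, 0]
R4 ← R4 − (1/2)·R2: [0, 0, 0]
2 nonzero rows, so rank(CB) = 2.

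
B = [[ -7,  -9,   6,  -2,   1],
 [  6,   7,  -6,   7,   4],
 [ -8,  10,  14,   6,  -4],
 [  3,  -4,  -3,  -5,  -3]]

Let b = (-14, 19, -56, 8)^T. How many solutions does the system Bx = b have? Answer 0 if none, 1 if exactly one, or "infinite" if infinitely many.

Row reduce the augmented matrix [B | b].
R2 ← R2 + (6/7)·R1: [0, -5/7, -6/7, 37/7, 34/7, 7]
R3 ← R3 − (8/7)·R1: [0, 142/7, 50/7, 58/7, -36/7, -40]
R4 ← R4 + (3/7)·R1: [0, -55/7, -3/7, -41/7, -18/7, 2]
R3 ← R3 + (142/5)·R2: [0, 0, -86/5, 792/5, 664/5, 794/5]
R4 ← R4 − (11)·R2: [0, 0, 9, -64, -56, -75]
R4 ← R4 + (45/86)·R3: [0, 0, 0, 812/43, 580/43, 348/43]
The echelon form has 4 nonzero rows, and every pivot lies in the first 5 columns, so rank(B) = rank([B|b]) = 4.
The system is consistent.
rank = 4 < 5 unknowns, so there are infinitely many solutions.

infinite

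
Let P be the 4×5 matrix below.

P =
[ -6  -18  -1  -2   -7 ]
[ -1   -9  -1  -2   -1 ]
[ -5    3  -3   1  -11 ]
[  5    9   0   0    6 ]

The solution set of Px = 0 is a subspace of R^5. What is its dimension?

2

Row reduce to echelon form.
R2 ← R2 − (1/6)·R1: [0, -6, -5/6, -5/3, 1/6]
R3 ← R3 − (5/6)·R1: [0, 18, -13/6, 8/3, -31/6]
R4 ← R4 + (5/6)·R1: [0, -6, -5/6, -5/3, 1/6]
R3 ← R3 + (3)·R2: [0, 0, -14/3, -7/3, -14/3]
R4 ← R4 − R2: [0, 0, 0, 0, 0]
3 nonzero rows, so rank(P) = 3.
P has 5 columns; by rank–nullity, nullity = 5 − 3 = 2.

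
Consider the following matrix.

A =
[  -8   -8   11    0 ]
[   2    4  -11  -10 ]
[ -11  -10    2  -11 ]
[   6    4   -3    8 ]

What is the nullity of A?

1

Row reduce to echelon form.
R2 ← R2 + (1/4)·R1: [0, 2, -33/4, -10]
R3 ← R3 − (11/8)·R1: [0, 1, -105/8, -11]
R4 ← R4 + (3/4)·R1: [0, -2, 21/4, 8]
R3 ← R3 − (1/2)·R2: [0, 0, -9, -6]
R4 ← R4 + R2: [0, 0, -3, -2]
R4 ← R4 − (1/3)·R3: [0, 0, 0, 0]
3 nonzero rows, so rank(A) = 3.
A has 4 columns; by rank–nullity, nullity = 4 − 3 = 1.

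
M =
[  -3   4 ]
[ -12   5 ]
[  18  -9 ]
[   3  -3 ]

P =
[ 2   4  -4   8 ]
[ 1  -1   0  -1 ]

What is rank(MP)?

First compute MP:
[[ -2, -16,  12, -28],
 [-19, -53,  48, -101],
 [ 27,  81, -72, 153],
 [  3,  15, -12,  27]]
Now row reduce the product.
R2 ← R2 − (19/2)·R1: [0, 99, -66, 165]
R3 ← R3 + (27/2)·R1: [0, -135, 90, -225]
R4 ← R4 + (3/2)·R1: [0, -9, 6, -15]
R3 ← R3 + (15/11)·R2: [0, 0, 0, 0]
R4 ← R4 + (1/11)·R2: [0, 0, 0, 0]
2 nonzero rows, so rank(MP) = 2.

2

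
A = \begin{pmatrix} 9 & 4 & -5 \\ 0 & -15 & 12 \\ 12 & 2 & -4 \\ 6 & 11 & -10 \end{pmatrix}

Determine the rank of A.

Row reduce to echelon form.
R3 ← R3 − (4/3)·R1: [0, -10/3, 8/3]
R4 ← R4 − (2/3)·R1: [0, 25/3, -20/3]
R3 ← R3 − (2/9)·R2: [0, 0, 0]
R4 ← R4 + (5/9)·R2: [0, 0, 0]
Echelon form has 2 nonzero rows, so rank(A) = 2.

2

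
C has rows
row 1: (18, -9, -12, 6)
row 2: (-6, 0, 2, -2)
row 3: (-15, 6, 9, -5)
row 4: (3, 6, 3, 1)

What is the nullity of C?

2

Row reduce to echelon form.
R2 ← R2 + (1/3)·R1: [0, -3, -2, 0]
R3 ← R3 + (5/6)·R1: [0, -3/2, -1, 0]
R4 ← R4 − (1/6)·R1: [0, 15/2, 5, 0]
R3 ← R3 − (1/2)·R2: [0, 0, 0, 0]
R4 ← R4 + (5/2)·R2: [0, 0, 0, 0]
2 nonzero rows, so rank(C) = 2.
C has 4 columns; by rank–nullity, nullity = 4 − 2 = 2.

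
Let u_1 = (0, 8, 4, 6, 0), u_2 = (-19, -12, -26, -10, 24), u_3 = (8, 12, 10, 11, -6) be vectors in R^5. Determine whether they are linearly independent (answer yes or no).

Form the matrix with these vectors as rows and row reduce.
Swap R1 ↔ R2
R3 ← R3 + (8/19)·R1: [0, 132/19, -18/19, 129/19, 78/19]
R3 ← R3 − (33/38)·R2: [0, 0, -84/19, 30/19, 78/19]
3 nonzero rows, so the 3 vectors span a space of dimension 3.
Since 3 = 3, the vectors are linearly independent.

yes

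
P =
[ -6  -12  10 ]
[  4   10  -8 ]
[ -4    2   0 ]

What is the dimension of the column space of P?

2

Row reduce to echelon form.
R2 ← R2 + (2/3)·R1: [0, 2, -4/3]
R3 ← R3 − (2/3)·R1: [0, 10, -20/3]
R3 ← R3 − (5)·R2: [0, 0, 0]
Echelon form has 2 nonzero rows, so rank(P) = 2.
The column space has dimension equal to the rank: 2.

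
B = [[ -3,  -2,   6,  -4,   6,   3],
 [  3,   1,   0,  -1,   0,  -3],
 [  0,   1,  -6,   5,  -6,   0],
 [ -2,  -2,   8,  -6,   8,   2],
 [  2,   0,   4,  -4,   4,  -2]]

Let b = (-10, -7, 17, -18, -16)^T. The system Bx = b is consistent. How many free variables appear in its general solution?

Row reduce the augmented matrix [B | b].
R2 ← R2 + R1: [0, -1, 6, -5, 6, 0, -17]
R4 ← R4 − (2/3)·R1: [0, -2/3, 4, -10/3, 4, 0, -34/3]
R5 ← R5 + (2/3)·R1: [0, -4/3, 8, -20/3, 8, 0, -68/3]
R3 ← R3 + R2: [0, 0, 0, 0, 0, 0, 0]
R4 ← R4 − (2/3)·R2: [0, 0, 0, 0, 0, 0, 0]
R5 ← R5 − (4/3)·R2: [0, 0, 0, 0, 0, 0, 0]
The echelon form has 2 nonzero rows, and every pivot lies in the first 6 columns, so rank(B) = rank([B|b]) = 2.
The system is consistent.
Free variables = (unknowns) − (rank) = 6 − 2 = 4.

4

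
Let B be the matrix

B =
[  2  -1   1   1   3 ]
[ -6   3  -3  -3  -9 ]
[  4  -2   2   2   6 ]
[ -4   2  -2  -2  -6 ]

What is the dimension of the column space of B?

1

Row reduce to echelon form.
R2 ← R2 + (3)·R1: [0, 0, 0, 0, 0]
R3 ← R3 − (2)·R1: [0, 0, 0, 0, 0]
R4 ← R4 + (2)·R1: [0, 0, 0, 0, 0]
Echelon form has 1 nonzero row, so rank(B) = 1.
The column space has dimension equal to the rank: 1.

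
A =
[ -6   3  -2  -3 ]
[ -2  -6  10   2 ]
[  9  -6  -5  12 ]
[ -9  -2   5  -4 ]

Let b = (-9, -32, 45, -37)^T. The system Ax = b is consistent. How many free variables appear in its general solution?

0

Row reduce the augmented matrix [A | b].
R2 ← R2 − (1/3)·R1: [0, -7, 32/3, 3, -29]
R3 ← R3 + (3/2)·R1: [0, -3/2, -8, 15/2, 63/2]
R4 ← R4 − (3/2)·R1: [0, -13/2, 8, 1/2, -47/2]
R3 ← R3 − (3/14)·R2: [0, 0, -72/7, 48/7, 264/7]
R4 ← R4 − (13/14)·R2: [0, 0, -40/21, -16/7, 24/7]
R4 ← R4 − (5/27)·R3: [0, 0, 0, -32/9, -32/9]
The echelon form has 4 nonzero rows, and every pivot lies in the first 4 columns, so rank(A) = rank([A|b]) = 4.
The system is consistent.
Free variables = (unknowns) − (rank) = 4 − 4 = 0.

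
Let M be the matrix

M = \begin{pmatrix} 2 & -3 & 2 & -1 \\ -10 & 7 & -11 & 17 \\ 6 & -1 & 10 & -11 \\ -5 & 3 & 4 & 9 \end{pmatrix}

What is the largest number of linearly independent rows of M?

Row reduce to echelon form.
R2 ← R2 + (5)·R1: [0, -8, -1, 12]
R3 ← R3 − (3)·R1: [0, 8, 4, -8]
R4 ← R4 + (5/2)·R1: [0, -9/2, 9, 13/2]
R3 ← R3 + R2: [0, 0, 3, 4]
R4 ← R4 − (9/16)·R2: [0, 0, 153/16, -1/4]
R4 ← R4 − (51/16)·R3: [0, 0, 0, -13]
Echelon form has 4 nonzero rows, so rank(M) = 4.
The rank gives the maximum number of linearly independent rows: 4.

4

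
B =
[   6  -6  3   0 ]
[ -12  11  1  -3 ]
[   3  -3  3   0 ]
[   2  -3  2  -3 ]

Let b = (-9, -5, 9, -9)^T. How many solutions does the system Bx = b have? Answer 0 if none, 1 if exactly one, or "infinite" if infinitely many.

Row reduce the augmented matrix [B | b].
R2 ← R2 + (2)·R1: [0, -1, 7, -3, -23]
R3 ← R3 − (1/2)·R1: [0, 0, 3/2, 0, 27/2]
R4 ← R4 − (1/3)·R1: [0, -1, 1, -3, -6]
R4 ← R4 − R2: [0, 0, -6, 0, 17]
R4 ← R4 + (4)·R3: [0, 0, 0, 0, 71]
The echelon form has 4 nonzero rows; the last pivot sits in the augmented column, so rank(B) = 3 but rank([B|b]) = 4.
Since the ranks differ, the system is inconsistent.
It has no solutions.

0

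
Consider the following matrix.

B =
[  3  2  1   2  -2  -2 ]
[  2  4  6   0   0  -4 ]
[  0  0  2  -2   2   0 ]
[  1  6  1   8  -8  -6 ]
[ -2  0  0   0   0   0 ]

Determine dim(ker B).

Row reduce to echelon form.
R2 ← R2 − (2/3)·R1: [0, 8/3, 16/3, -4/3, 4/3, -8/3]
R4 ← R4 − (1/3)·R1: [0, 16/3, 2/3, 22/3, -22/3, -16/3]
R5 ← R5 + (2/3)·R1: [0, 4/3, 2/3, 4/3, -4/3, -4/3]
R4 ← R4 − (2)·R2: [0, 0, -10, 10, -10, 0]
R5 ← R5 − (1/2)·R2: [0, 0, -2, 2, -2, 0]
R4 ← R4 + (5)·R3: [0, 0, 0, 0, 0, 0]
R5 ← R5 + R3: [0, 0, 0, 0, 0, 0]
3 nonzero rows, so rank(B) = 3.
B has 6 columns; by rank–nullity, nullity = 6 − 3 = 3.

3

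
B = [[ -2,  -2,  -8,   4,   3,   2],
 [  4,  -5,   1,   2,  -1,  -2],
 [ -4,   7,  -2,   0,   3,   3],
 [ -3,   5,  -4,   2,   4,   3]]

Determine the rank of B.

Row reduce to echelon form.
R2 ← R2 + (2)·R1: [0, -9, -15, 10, 5, 2]
R3 ← R3 − (2)·R1: [0, 11, 14, -8, -3, -1]
R4 ← R4 − (3/2)·R1: [0, 8, 8, -4, -1/2, 0]
R3 ← R3 + (11/9)·R2: [0, 0, -13/3, 38/9, 28/9, 13/9]
R4 ← R4 + (8/9)·R2: [0, 0, -16/3, 44/9, 71/18, 16/9]
R4 ← R4 − (16/13)·R3: [0, 0, 0, -4/13, 3/26, 0]
Echelon form has 4 nonzero rows, so rank(B) = 4.

4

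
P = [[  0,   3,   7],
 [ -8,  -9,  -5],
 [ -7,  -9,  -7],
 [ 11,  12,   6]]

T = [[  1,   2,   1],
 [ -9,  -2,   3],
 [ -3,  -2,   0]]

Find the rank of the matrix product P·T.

2

First compute PT:
[[-48, -20,   9],
 [ 88,  12, -35],
 [ 95,  18, -34],
 [-115, -14,  47]]
Now row reduce the product.
R2 ← R2 + (11/6)·R1: [0, -74/3, -37/2]
R3 ← R3 + (95/48)·R1: [0, -259/12, -259/16]
R4 ← R4 − (115/48)·R1: [0, 407/12, 407/16]
R3 ← R3 − (7/8)·R2: [0, 0, 0]
R4 ← R4 + (11/8)·R2: [0, 0, 0]
2 nonzero rows, so rank(PT) = 2.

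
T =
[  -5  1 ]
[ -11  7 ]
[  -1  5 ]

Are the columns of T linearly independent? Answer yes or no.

Row reduce T to echelon form.
R2 ← R2 − (11/5)·R1: [0, 24/5]
R3 ← R3 − (1/5)·R1: [0, 24/5]
R3 ← R3 − R2: [0, 0]
2 pivots among 2 columns.
Every column is a pivot column, so the columns are linearly independent.

yes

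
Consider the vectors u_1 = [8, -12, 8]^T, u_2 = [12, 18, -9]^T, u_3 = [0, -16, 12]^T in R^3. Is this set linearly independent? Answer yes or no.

Form the matrix with these vectors as rows and row reduce.
R2 ← R2 − (3/2)·R1: [0, 36, -21]
R3 ← R3 + (4/9)·R2: [0, 0, 8/3]
3 nonzero rows, so the 3 vectors span a space of dimension 3.
Since 3 = 3, the vectors are linearly independent.

yes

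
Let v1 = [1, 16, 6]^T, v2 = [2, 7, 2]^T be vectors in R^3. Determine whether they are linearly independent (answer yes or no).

yes

Form the matrix with these vectors as rows and row reduce.
R2 ← R2 − (2)·R1: [0, -25, -10]
2 nonzero rows, so the 2 vectors span a space of dimension 2.
Since 2 = 2, the vectors are linearly independent.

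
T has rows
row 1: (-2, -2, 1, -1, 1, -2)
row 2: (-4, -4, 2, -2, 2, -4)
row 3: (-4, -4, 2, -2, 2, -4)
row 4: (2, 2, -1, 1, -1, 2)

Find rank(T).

1

Row reduce to echelon form.
R2 ← R2 − (2)·R1: [0, 0, 0, 0, 0, 0]
R3 ← R3 − (2)·R1: [0, 0, 0, 0, 0, 0]
R4 ← R4 + R1: [0, 0, 0, 0, 0, 0]
Echelon form has 1 nonzero row, so rank(T) = 1.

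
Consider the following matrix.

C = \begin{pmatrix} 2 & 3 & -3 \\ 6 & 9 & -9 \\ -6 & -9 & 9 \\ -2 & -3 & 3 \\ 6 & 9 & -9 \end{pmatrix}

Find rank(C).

1

Row reduce to echelon form.
R2 ← R2 − (3)·R1: [0, 0, 0]
R3 ← R3 + (3)·R1: [0, 0, 0]
R4 ← R4 + R1: [0, 0, 0]
R5 ← R5 − (3)·R1: [0, 0, 0]
Echelon form has 1 nonzero row, so rank(C) = 1.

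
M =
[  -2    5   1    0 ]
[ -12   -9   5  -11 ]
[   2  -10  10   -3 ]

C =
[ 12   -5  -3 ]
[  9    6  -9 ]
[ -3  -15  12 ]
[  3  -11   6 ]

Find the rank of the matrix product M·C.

First compute MC:
[[ 18,  25, -27],
 [-273,  52, 111],
 [-105, -187, 186]]
Now row reduce the product.
R2 ← R2 + (91/6)·R1: [0, 2587/6, -597/2]
R3 ← R3 + (35/6)·R1: [0, -247/6, 57/2]
R3 ← R3 + (19/199)·R2: [0, 0, 0]
2 nonzero rows, so rank(MC) = 2.

2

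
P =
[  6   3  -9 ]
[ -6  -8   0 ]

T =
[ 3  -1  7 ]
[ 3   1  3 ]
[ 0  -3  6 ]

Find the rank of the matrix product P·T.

First compute PT:
[[ 27,  24,  -3],
 [-42,  -2, -66]]
Now row reduce the product.
R2 ← R2 + (14/9)·R1: [0, 106/3, -212/3]
2 nonzero rows, so rank(PT) = 2.

2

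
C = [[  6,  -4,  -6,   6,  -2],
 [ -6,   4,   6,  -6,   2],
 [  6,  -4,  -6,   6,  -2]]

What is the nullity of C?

4

Row reduce to echelon form.
R2 ← R2 + R1: [0, 0, 0, 0, 0]
R3 ← R3 − R1: [0, 0, 0, 0, 0]
1 nonzero row, so rank(C) = 1.
C has 5 columns; by rank–nullity, nullity = 5 − 1 = 4.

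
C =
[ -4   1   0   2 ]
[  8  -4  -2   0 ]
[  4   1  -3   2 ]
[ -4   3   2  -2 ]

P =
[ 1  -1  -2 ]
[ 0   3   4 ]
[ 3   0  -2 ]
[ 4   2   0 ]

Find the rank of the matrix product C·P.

2

First compute CP:
[[  4,  11,  12],
 [  2, -20, -28],
 [  3,   3,   2],
 [ -6,   9,  16]]
Now row reduce the product.
R2 ← R2 − (1/2)·R1: [0, -51/2, -34]
R3 ← R3 − (3/4)·R1: [0, -21/4, -7]
R4 ← R4 + (3/2)·R1: [0, 51/2, 34]
R3 ← R3 − (7/34)·R2: [0, 0, 0]
R4 ← R4 + R2: [0, 0, 0]
2 nonzero rows, so rank(CP) = 2.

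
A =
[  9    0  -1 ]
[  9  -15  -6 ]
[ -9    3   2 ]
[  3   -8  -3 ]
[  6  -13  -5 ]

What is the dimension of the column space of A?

2

Row reduce to echelon form.
R2 ← R2 − R1: [0, -15, -5]
R3 ← R3 + R1: [0, 3, 1]
R4 ← R4 − (1/3)·R1: [0, -8, -8/3]
R5 ← R5 − (2/3)·R1: [0, -13, -13/3]
R3 ← R3 + (1/5)·R2: [0, 0, 0]
R4 ← R4 − (8/15)·R2: [0, 0, 0]
R5 ← R5 − (13/15)·R2: [0, 0, 0]
Echelon form has 2 nonzero rows, so rank(A) = 2.
The column space has dimension equal to the rank: 2.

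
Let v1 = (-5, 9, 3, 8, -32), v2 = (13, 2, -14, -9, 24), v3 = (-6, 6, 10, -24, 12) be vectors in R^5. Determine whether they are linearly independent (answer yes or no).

yes

Form the matrix with these vectors as rows and row reduce.
R2 ← R2 + (13/5)·R1: [0, 127/5, -31/5, 59/5, -296/5]
R3 ← R3 − (6/5)·R1: [0, -24/5, 32/5, -168/5, 252/5]
R3 ← R3 + (24/127)·R2: [0, 0, 664/127, -3984/127, 4980/127]
3 nonzero rows, so the 3 vectors span a space of dimension 3.
Since 3 = 3, the vectors are linearly independent.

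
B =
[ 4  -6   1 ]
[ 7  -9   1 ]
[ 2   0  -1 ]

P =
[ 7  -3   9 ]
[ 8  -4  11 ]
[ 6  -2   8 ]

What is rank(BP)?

First compute BP:
[[-14,  10, -22],
 [-17,  13, -28],
 [  8,  -4,  10]]
Now row reduce the product.
R2 ← R2 − (17/14)·R1: [0, 6/7, -9/7]
R3 ← R3 + (4/7)·R1: [0, 12/7, -18/7]
R3 ← R3 − (2)·R2: [0, 0, 0]
2 nonzero rows, so rank(BP) = 2.

2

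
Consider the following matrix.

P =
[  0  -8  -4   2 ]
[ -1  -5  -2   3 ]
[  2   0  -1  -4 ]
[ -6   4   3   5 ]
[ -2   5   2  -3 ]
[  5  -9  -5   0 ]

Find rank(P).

4

Row reduce to echelon form.
Swap R1 ↔ R2
R3 ← R3 + (2)·R1: [0, -10, -5, 2]
R4 ← R4 − (6)·R1: [0, 34, 15, -13]
R5 ← R5 − (2)·R1: [0, 15, 6, -9]
R6 ← R6 + (5)·R1: [0, -34, -15, 15]
R3 ← R3 − (5/4)·R2: [0, 0, 0, -1/2]
R4 ← R4 + (17/4)·R2: [0, 0, -2, -9/2]
R5 ← R5 + (15/8)·R2: [0, 0, -3/2, -21/4]
R6 ← R6 − (17/4)·R2: [0, 0, 2, 13/2]
Swap R3 ↔ R4
R5 ← R5 − (3/4)·R3: [0, 0, 0, -15/8]
R6 ← R6 + R3: [0, 0, 0, 2]
R5 ← R5 − (15/4)·R4: [0, 0, 0, 0]
R6 ← R6 + (4)·R4: [0, 0, 0, 0]
Echelon form has 4 nonzero rows, so rank(P) = 4.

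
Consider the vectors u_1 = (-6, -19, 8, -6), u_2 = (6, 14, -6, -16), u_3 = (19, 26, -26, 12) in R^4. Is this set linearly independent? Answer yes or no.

Form the matrix with these vectors as rows and row reduce.
R2 ← R2 + R1: [0, -5, 2, -22]
R3 ← R3 + (19/6)·R1: [0, -205/6, -2/3, -7]
R3 ← R3 − (41/6)·R2: [0, 0, -43/3, 430/3]
3 nonzero rows, so the 3 vectors span a space of dimension 3.
Since 3 = 3, the vectors are linearly independent.

yes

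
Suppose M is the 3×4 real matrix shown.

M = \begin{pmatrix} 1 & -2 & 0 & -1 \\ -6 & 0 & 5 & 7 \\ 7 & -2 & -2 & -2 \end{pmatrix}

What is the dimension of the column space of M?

Row reduce to echelon form.
R2 ← R2 + (6)·R1: [0, -12, 5, 1]
R3 ← R3 − (7)·R1: [0, 12, -2, 5]
R3 ← R3 + R2: [0, 0, 3, 6]
Echelon form has 3 nonzero rows, so rank(M) = 3.
The column space has dimension equal to the rank: 3.

3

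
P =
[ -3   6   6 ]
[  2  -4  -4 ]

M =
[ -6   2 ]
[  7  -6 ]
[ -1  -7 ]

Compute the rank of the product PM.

1

First compute PM:
[[ 54, -84],
 [-36,  56]]
Now row reduce the product.
R2 ← R2 + (2/3)·R1: [0, 0]
1 nonzero row, so rank(PM) = 1.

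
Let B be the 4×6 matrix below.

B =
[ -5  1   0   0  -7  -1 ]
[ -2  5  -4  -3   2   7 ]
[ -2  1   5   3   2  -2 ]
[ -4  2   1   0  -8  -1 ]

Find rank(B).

4

Row reduce to echelon form.
R2 ← R2 − (2/5)·R1: [0, 23/5, -4, -3, 24/5, 37/5]
R3 ← R3 − (2/5)·R1: [0, 3/5, 5, 3, 24/5, -8/5]
R4 ← R4 − (4/5)·R1: [0, 6/5, 1, 0, -12/5, -1/5]
R3 ← R3 − (3/23)·R2: [0, 0, 127/23, 78/23, 96/23, -59/23]
R4 ← R4 − (6/23)·R2: [0, 0, 47/23, 18/23, -84/23, -49/23]
R4 ← R4 − (47/127)·R3: [0, 0, 0, -60/127, -660/127, -150/127]
Echelon form has 4 nonzero rows, so rank(B) = 4.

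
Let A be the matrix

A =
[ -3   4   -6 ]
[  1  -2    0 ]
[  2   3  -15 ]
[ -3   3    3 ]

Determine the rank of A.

3

Row reduce to echelon form.
R2 ← R2 + (1/3)·R1: [0, -2/3, -2]
R3 ← R3 + (2/3)·R1: [0, 17/3, -19]
R4 ← R4 − R1: [0, -1, 9]
R3 ← R3 + (17/2)·R2: [0, 0, -36]
R4 ← R4 − (3/2)·R2: [0, 0, 12]
R4 ← R4 + (1/3)·R3: [0, 0, 0]
Echelon form has 3 nonzero rows, so rank(A) = 3.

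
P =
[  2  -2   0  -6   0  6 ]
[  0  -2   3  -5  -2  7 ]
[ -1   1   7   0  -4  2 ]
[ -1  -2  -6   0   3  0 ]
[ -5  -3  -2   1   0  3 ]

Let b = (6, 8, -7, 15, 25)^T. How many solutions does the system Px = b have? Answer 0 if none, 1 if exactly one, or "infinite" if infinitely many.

Row reduce the augmented matrix [P | b].
R3 ← R3 + (1/2)·R1: [0, 0, 7, -3, -4, 5, -4]
R4 ← R4 + (1/2)·R1: [0, -3, -6, -3, 3, 3, 18]
R5 ← R5 + (5/2)·R1: [0, -8, -2, -14, 0, 18, 40]
R4 ← R4 − (3/2)·R2: [0, 0, -21/2, 9/2, 6, -15/2, 6]
R5 ← R5 − (4)·R2: [0, 0, -14, 6, 8, -10, 8]
R4 ← R4 + (3/2)·R3: [0, 0, 0, 0, 0, 0, 0]
R5 ← R5 + (2)·R3: [0, 0, 0, 0, 0, 0, 0]
The echelon form has 3 nonzero rows, and every pivot lies in the first 6 columns, so rank(P) = rank([P|b]) = 3.
The system is consistent.
rank = 3 < 6 unknowns, so there are infinitely many solutions.

infinite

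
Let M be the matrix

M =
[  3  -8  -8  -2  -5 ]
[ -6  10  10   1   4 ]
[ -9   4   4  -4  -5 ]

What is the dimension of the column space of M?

Row reduce to echelon form.
R2 ← R2 + (2)·R1: [0, -6, -6, -3, -6]
R3 ← R3 + (3)·R1: [0, -20, -20, -10, -20]
R3 ← R3 − (10/3)·R2: [0, 0, 0, 0, 0]
Echelon form has 2 nonzero rows, so rank(M) = 2.
The column space has dimension equal to the rank: 2.

2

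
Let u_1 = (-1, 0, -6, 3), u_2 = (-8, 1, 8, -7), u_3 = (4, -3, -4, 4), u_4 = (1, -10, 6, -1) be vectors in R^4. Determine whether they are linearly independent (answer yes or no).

no

Form the matrix with these vectors as rows and row reduce.
R2 ← R2 − (8)·R1: [0, 1, 56, -31]
R3 ← R3 + (4)·R1: [0, -3, -28, 16]
R4 ← R4 + R1: [0, -10, 0, 2]
R3 ← R3 + (3)·R2: [0, 0, 140, -77]
R4 ← R4 + (10)·R2: [0, 0, 560, -308]
R4 ← R4 − (4)·R3: [0, 0, 0, 0]
3 nonzero rows, so the 4 vectors span a space of dimension 3.
Since 3 < 4, the vectors are linearly dependent.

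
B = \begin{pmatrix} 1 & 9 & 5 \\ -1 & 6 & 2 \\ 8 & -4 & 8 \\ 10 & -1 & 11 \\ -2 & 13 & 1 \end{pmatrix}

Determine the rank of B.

3

Row reduce to echelon form.
R2 ← R2 + R1: [0, 15, 7]
R3 ← R3 − (8)·R1: [0, -76, -32]
R4 ← R4 − (10)·R1: [0, -91, -39]
R5 ← R5 + (2)·R1: [0, 31, 11]
R3 ← R3 + (76/15)·R2: [0, 0, 52/15]
R4 ← R4 + (91/15)·R2: [0, 0, 52/15]
R5 ← R5 − (31/15)·R2: [0, 0, -52/15]
R4 ← R4 − R3: [0, 0, 0]
R5 ← R5 + R3: [0, 0, 0]
Echelon form has 3 nonzero rows, so rank(B) = 3.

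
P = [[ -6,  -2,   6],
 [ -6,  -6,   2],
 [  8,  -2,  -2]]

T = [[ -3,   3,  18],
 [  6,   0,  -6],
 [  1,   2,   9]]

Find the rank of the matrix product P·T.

First compute PT:
[[ 12,  -6, -42],
 [-16, -14, -54],
 [-38,  20, 138]]
Now row reduce the product.
R2 ← R2 + (4/3)·R1: [0, -22, -110]
R3 ← R3 + (19/6)·R1: [0, 1, 5]
R3 ← R3 + (1/22)·R2: [0, 0, 0]
2 nonzero rows, so rank(PT) = 2.

2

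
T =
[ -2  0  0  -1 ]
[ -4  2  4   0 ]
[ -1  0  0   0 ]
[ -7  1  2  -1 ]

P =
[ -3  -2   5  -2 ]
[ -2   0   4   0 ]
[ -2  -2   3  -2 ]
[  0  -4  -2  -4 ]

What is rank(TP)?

2

First compute TP:
[[  6,   8,  -8,   8],
 [  0,   0,   0,   0],
 [  3,   2,  -5,   2],
 [ 15,  14, -23,  14]]
Now row reduce the product.
R3 ← R3 − (1/2)·R1: [0, -2, -1, -2]
R4 ← R4 − (5/2)·R1: [0, -6, -3, -6]
Swap R2 ↔ R3
R4 ← R4 − (3)·R2: [0, 0, 0, 0]
2 nonzero rows, so rank(TP) = 2.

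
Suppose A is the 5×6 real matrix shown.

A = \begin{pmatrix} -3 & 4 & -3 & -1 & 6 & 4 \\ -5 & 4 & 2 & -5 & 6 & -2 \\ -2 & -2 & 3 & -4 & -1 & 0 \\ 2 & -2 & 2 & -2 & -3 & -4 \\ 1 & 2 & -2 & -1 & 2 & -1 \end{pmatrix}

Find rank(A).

Row reduce to echelon form.
R2 ← R2 − (5/3)·R1: [0, -8/3, 7, -10/3, -4, -26/3]
R3 ← R3 − (2/3)·R1: [0, -14/3, 5, -10/3, -5, -8/3]
R4 ← R4 + (2/3)·R1: [0, 2/3, 0, -8/3, 1, -4/3]
R5 ← R5 + (1/3)·R1: [0, 10/3, -3, -4/3, 4, 1/3]
R3 ← R3 − (7/4)·R2: [0, 0, -29/4, 5/2, 2, 25/2]
R4 ← R4 + (1/4)·R2: [0, 0, 7/4, -7/2, 0, -7/2]
R5 ← R5 + (5/4)·R2: [0, 0, 23/4, -11/2, -1, -21/2]
R4 ← R4 + (7/29)·R3: [0, 0, 0, -84/29, 14/29, -14/29]
R5 ← R5 + (23/29)·R3: [0, 0, 0, -102/29, 17/29, -17/29]
R5 ← R5 − (17/14)·R4: [0, 0, 0, 0, 0, 0]
Echelon form has 4 nonzero rows, so rank(A) = 4.

4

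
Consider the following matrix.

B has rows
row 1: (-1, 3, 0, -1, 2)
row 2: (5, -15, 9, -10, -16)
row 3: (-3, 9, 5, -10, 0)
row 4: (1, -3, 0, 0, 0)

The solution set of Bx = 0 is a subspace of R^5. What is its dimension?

2

Row reduce to echelon form.
R2 ← R2 + (5)·R1: [0, 0, 9, -15, -6]
R3 ← R3 − (3)·R1: [0, 0, 5, -7, -6]
R4 ← R4 + R1: [0, 0, 0, -1, 2]
R3 ← R3 − (5/9)·R2: [0, 0, 0, 4/3, -8/3]
R4 ← R4 + (3/4)·R3: [0, 0, 0, 0, 0]
3 nonzero rows, so rank(B) = 3.
B has 5 columns; by rank–nullity, nullity = 5 − 3 = 2.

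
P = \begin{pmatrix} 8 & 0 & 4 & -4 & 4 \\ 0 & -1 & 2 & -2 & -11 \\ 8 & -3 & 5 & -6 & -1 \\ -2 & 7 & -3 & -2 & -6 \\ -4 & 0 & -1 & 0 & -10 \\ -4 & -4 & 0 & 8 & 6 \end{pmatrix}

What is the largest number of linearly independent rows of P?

4

Row reduce to echelon form.
R3 ← R3 − R1: [0, -3, 1, -2, -5]
R4 ← R4 + (1/4)·R1: [0, 7, -2, -3, -5]
R5 ← R5 + (1/2)·R1: [0, 0, 1, -2, -8]
R6 ← R6 + (1/2)·R1: [0, -4, 2, 6, 8]
R3 ← R3 − (3)·R2: [0, 0, -5, 4, 28]
R4 ← R4 + (7)·R2: [0, 0, 12, -17, -82]
R6 ← R6 − (4)·R2: [0, 0, -6, 14, 52]
R4 ← R4 + (12/5)·R3: [0, 0, 0, -37/5, -74/5]
R5 ← R5 + (1/5)·R3: [0, 0, 0, -6/5, -12/5]
R6 ← R6 − (6/5)·R3: [0, 0, 0, 46/5, 92/5]
R5 ← R5 − (6/37)·R4: [0, 0, 0, 0, 0]
R6 ← R6 + (46/37)·R4: [0, 0, 0, 0, 0]
Echelon form has 4 nonzero rows, so rank(P) = 4.
The rank gives the maximum number of linearly independent rows: 4.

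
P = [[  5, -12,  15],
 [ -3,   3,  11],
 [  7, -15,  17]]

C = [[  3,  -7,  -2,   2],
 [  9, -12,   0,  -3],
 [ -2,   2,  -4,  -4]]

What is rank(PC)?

3

First compute PC:
[[-123, 139, -70, -14],
 [ -4,   7, -38, -59],
 [-148, 165, -82,  -9]]
Now row reduce the product.
R2 ← R2 − (4/123)·R1: [0, 305/123, -4394/123, -7201/123]
R3 ← R3 − (148/123)·R1: [0, -277/123, 274/123, 965/123]
R3 ← R3 + (277/305)·R2: [0, 0, -9216/305, -13824/305]
3 nonzero rows, so rank(PC) = 3.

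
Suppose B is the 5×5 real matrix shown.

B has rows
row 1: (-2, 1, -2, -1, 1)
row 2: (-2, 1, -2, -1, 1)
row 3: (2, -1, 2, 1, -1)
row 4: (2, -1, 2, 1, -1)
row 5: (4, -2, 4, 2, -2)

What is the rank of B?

1

Row reduce to echelon form.
R2 ← R2 − R1: [0, 0, 0, 0, 0]
R3 ← R3 + R1: [0, 0, 0, 0, 0]
R4 ← R4 + R1: [0, 0, 0, 0, 0]
R5 ← R5 + (2)·R1: [0, 0, 0, 0, 0]
Echelon form has 1 nonzero row, so rank(B) = 1.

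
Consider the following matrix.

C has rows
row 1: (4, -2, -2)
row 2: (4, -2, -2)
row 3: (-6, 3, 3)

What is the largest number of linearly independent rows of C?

1

Row reduce to echelon form.
R2 ← R2 − R1: [0, 0, 0]
R3 ← R3 + (3/2)·R1: [0, 0, 0]
Echelon form has 1 nonzero row, so rank(C) = 1.
The rank gives the maximum number of linearly independent rows: 1.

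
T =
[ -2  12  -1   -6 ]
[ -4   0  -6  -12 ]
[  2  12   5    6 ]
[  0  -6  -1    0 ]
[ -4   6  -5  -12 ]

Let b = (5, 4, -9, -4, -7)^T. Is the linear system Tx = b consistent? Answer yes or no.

no

Row reduce the augmented matrix [T | b].
R2 ← R2 − (2)·R1: [0, -24, -4, 0, -6]
R3 ← R3 + R1: [0, 24, 4, 0, -4]
R5 ← R5 − (2)·R1: [0, -18, -3, 0, -17]
R3 ← R3 + R2: [0, 0, 0, 0, -10]
R4 ← R4 − (1/4)·R2: [0, 0, 0, 0, -5/2]
R5 ← R5 − (3/4)·R2: [0, 0, 0, 0, -25/2]
R4 ← R4 − (1/4)·R3: [0, 0, 0, 0, 0]
R5 ← R5 − (5/4)·R3: [0, 0, 0, 0, 0]
The echelon form has 3 nonzero rows; the last pivot sits in the augmented column, so rank(T) = 2 but rank([T|b]) = 3.
Since the ranks differ, the system is inconsistent.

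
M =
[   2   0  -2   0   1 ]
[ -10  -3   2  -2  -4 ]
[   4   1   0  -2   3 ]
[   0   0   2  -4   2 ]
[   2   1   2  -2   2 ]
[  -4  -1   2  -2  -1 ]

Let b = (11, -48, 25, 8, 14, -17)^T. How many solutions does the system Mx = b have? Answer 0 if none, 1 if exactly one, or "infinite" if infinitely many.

Row reduce the augmented matrix [M | b].
R2 ← R2 + (5)·R1: [0, -3, -8, -2, 1, 7]
R3 ← R3 − (2)·R1: [0, 1, 4, -2, 1, 3]
R5 ← R5 − R1: [0, 1, 4, -2, 1, 3]
R6 ← R6 + (2)·R1: [0, -1, -2, -2, 1, 5]
R3 ← R3 + (1/3)·R2: [0, 0, 4/3, -8/3, 4/3, 16/3]
R5 ← R5 + (1/3)·R2: [0, 0, 4/3, -8/3, 4/3, 16/3]
R6 ← R6 − (1/3)·R2: [0, 0, 2/3, -4/3, 2/3, 8/3]
R4 ← R4 − (3/2)·R3: [0, 0, 0, 0, 0, 0]
R5 ← R5 − R3: [0, 0, 0, 0, 0, 0]
R6 ← R6 − (1/2)·R3: [0, 0, 0, 0, 0, 0]
The echelon form has 3 nonzero rows, and every pivot lies in the first 5 columns, so rank(M) = rank([M|b]) = 3.
The system is consistent.
rank = 3 < 5 unknowns, so there are infinitely many solutions.

infinite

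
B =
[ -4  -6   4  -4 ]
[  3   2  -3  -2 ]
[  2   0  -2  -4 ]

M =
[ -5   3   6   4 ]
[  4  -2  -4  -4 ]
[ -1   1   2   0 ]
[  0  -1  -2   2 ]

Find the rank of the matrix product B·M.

First compute BM:
[[ -8,   8,  16,   0],
 [ -4,   4,   8,   0],
 [ -8,   8,  16,   0]]
Now row reduce the product.
R2 ← R2 − (1/2)·R1: [0, 0, 0, 0]
R3 ← R3 − R1: [0, 0, 0, 0]
1 nonzero row, so rank(BM) = 1.

1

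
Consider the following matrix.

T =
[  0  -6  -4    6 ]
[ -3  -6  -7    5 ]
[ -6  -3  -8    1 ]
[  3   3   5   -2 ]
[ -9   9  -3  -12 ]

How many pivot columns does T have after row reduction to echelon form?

Row reduce to echelon form.
Swap R1 ↔ R2
R3 ← R3 − (2)·R1: [0, 9, 6, -9]
R4 ← R4 + R1: [0, -3, -2, 3]
R5 ← R5 − (3)·R1: [0, 27, 18, -27]
R3 ← R3 + (3/2)·R2: [0, 0, 0, 0]
R4 ← R4 − (1/2)·R2: [0, 0, 0, 0]
R5 ← R5 + (9/2)·R2: [0, 0, 0, 0]
Echelon form has 2 nonzero rows, so rank(T) = 2.
Each nonzero row contributes one pivot column: 2 pivot columns.

2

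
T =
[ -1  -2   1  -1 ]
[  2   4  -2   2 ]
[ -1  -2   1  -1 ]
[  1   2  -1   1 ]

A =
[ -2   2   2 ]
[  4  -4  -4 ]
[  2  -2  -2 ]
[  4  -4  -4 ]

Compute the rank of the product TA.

First compute TA:
[[ -8,   8,   8],
 [ 16, -16, -16],
 [ -8,   8,   8],
 [  8,  -8,  -8]]
Now row reduce the product.
R2 ← R2 + (2)·R1: [0, 0, 0]
R3 ← R3 − R1: [0, 0, 0]
R4 ← R4 + R1: [0, 0, 0]
1 nonzero row, so rank(TA) = 1.

1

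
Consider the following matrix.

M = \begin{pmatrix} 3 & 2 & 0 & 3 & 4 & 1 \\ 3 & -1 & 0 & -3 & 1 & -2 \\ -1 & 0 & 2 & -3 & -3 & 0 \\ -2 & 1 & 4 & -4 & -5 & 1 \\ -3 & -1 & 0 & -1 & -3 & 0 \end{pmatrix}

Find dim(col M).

Row reduce to echelon form.
R2 ← R2 − R1: [0, -3, 0, -6, -3, -3]
R3 ← R3 + (1/3)·R1: [0, 2/3, 2, -2, -5/3, 1/3]
R4 ← R4 + (2/3)·R1: [0, 7/3, 4, -2, -7/3, 5/3]
R5 ← R5 + R1: [0, 1, 0, 2, 1, 1]
R3 ← R3 + (2/9)·R2: [0, 0, 2, -10/3, -7/3, -1/3]
R4 ← R4 + (7/9)·R2: [0, 0, 4, -20/3, -14/3, -2/3]
R5 ← R5 + (1/3)·R2: [0, 0, 0, 0, 0, 0]
R4 ← R4 − (2)·R3: [0, 0, 0, 0, 0, 0]
Echelon form has 3 nonzero rows, so rank(M) = 3.
The column space has dimension equal to the rank: 3.

3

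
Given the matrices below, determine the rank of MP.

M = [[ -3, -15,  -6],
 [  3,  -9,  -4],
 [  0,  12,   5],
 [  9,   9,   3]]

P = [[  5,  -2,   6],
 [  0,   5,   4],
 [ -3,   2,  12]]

First compute MP:
[[  3, -81, -150],
 [ 27, -59, -66],
 [-15,  70, 108],
 [ 36,  33, 126]]
Now row reduce the product.
R2 ← R2 − (9)·R1: [0, 670, 1284]
R3 ← R3 + (5)·R1: [0, -335, -642]
R4 ← R4 − (12)·R1: [0, 1005, 1926]
R3 ← R3 + (1/2)·R2: [0, 0, 0]
R4 ← R4 − (3/2)·R2: [0, 0, 0]
2 nonzero rows, so rank(MP) = 2.

2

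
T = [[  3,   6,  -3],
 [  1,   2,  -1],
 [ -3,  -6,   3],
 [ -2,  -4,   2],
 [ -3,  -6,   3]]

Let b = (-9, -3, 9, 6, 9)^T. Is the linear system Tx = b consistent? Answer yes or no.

yes

Row reduce the augmented matrix [T | b].
R2 ← R2 − (1/3)·R1: [0, 0, 0, 0]
R3 ← R3 + R1: [0, 0, 0, 0]
R4 ← R4 + (2/3)·R1: [0, 0, 0, 0]
R5 ← R5 + R1: [0, 0, 0, 0]
The echelon form has 1 nonzero rows, and every pivot lies in the first 3 columns, so rank(T) = rank([T|b]) = 1.
The system is consistent.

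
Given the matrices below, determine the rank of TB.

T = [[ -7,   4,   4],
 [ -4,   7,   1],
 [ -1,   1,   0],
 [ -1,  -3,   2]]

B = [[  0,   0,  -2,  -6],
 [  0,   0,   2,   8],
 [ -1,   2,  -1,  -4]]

3

First compute TB:
[[ -4,   8,  18,  58],
 [ -1,   2,  21,  76],
 [  0,   0,   4,  14],
 [ -2,   4,  -6, -26]]
Now row reduce the product.
R2 ← R2 − (1/4)·R1: [0, 0, 33/2, 123/2]
R4 ← R4 − (1/2)·R1: [0, 0, -15, -55]
R3 ← R3 − (8/33)·R2: [0, 0, 0, -10/11]
R4 ← R4 + (10/11)·R2: [0, 0, 0, 10/11]
R4 ← R4 + R3: [0, 0, 0, 0]
3 nonzero rows, so rank(TB) = 3.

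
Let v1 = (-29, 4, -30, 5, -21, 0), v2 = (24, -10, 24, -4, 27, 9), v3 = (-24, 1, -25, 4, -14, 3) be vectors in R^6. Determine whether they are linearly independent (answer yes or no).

yes

Form the matrix with these vectors as rows and row reduce.
R2 ← R2 + (24/29)·R1: [0, -194/29, -24/29, 4/29, 279/29, 9]
R3 ← R3 − (24/29)·R1: [0, -67/29, -5/29, -4/29, 98/29, 3]
R3 ← R3 − (67/194)·R2: [0, 0, 11/97, -18/97, 11/194, -21/194]
3 nonzero rows, so the 3 vectors span a space of dimension 3.
Since 3 = 3, the vectors are linearly independent.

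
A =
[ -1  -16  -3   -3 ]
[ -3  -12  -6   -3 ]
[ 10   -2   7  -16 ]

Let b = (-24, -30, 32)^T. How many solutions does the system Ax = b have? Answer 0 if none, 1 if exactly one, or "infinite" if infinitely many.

infinite

Row reduce the augmented matrix [A | b].
R2 ← R2 − (3)·R1: [0, 36, 3, 6, 42]
R3 ← R3 + (10)·R1: [0, -162, -23, -46, -208]
R3 ← R3 + (9/2)·R2: [0, 0, -19/2, -19, -19]
The echelon form has 3 nonzero rows, and every pivot lies in the first 4 columns, so rank(A) = rank([A|b]) = 3.
The system is consistent.
rank = 3 < 4 unknowns, so there are infinitely many solutions.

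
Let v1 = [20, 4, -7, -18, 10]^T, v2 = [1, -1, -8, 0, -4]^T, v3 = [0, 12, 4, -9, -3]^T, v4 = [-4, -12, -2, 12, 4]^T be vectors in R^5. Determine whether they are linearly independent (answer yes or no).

yes

Form the matrix with these vectors as rows and row reduce.
R2 ← R2 − (1/20)·R1: [0, -6/5, -153/20, 9/10, -9/2]
R4 ← R4 + (1/5)·R1: [0, -56/5, -17/5, 42/5, 6]
R3 ← R3 + (10)·R2: [0, 0, -145/2, 0, -48]
R4 ← R4 − (28/3)·R2: [0, 0, 68, 0, 48]
R4 ← R4 + (136/145)·R3: [0, 0, 0, 0, 432/145]
4 nonzero rows, so the 4 vectors span a space of dimension 4.
Since 4 = 4, the vectors are linearly independent.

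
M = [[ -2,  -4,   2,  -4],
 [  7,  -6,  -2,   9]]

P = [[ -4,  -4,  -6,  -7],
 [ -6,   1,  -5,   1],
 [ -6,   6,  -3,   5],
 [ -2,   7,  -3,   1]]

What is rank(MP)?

First compute MP:
[[ 28, -12,  38,  16],
 [  2,  17, -33, -56]]
Now row reduce the product.
R2 ← R2 − (1/14)·R1: [0, 125/7, -250/7, -400/7]
2 nonzero rows, so rank(MP) = 2.

2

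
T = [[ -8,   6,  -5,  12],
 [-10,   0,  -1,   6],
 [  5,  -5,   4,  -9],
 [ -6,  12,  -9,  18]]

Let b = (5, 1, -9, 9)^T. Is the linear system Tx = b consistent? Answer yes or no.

no

Row reduce the augmented matrix [T | b].
R2 ← R2 − (5/4)·R1: [0, -15/2, 21/4, -9, -21/4]
R3 ← R3 + (5/8)·R1: [0, -5/4, 7/8, -3/2, -47/8]
R4 ← R4 − (3/4)·R1: [0, 15/2, -21/4, 9, 21/4]
R3 ← R3 − (1/6)·R2: [0, 0, 0, 0, -5]
R4 ← R4 + R2: [0, 0, 0, 0, 0]
The echelon form has 3 nonzero rows; the last pivot sits in the augmented column, so rank(T) = 2 but rank([T|b]) = 3.
Since the ranks differ, the system is inconsistent.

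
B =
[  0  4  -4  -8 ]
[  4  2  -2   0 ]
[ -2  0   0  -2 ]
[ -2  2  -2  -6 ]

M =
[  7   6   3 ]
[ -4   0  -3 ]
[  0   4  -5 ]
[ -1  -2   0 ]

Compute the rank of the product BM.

2

First compute BM:
[[ -8,   0,   8],
 [ 20,  16,  16],
 [-12,  -8,  -6],
 [-16,  -8,  -2]]
Now row reduce the product.
R2 ← R2 + (5/2)·R1: [0, 16, 36]
R3 ← R3 − (3/2)·R1: [0, -8, -18]
R4 ← R4 − (2)·R1: [0, -8, -18]
R3 ← R3 + (1/2)·R2: [0, 0, 0]
R4 ← R4 + (1/2)·R2: [0, 0, 0]
2 nonzero rows, so rank(BM) = 2.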